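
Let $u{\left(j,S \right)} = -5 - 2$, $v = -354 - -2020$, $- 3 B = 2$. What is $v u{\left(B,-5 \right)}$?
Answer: $-11662$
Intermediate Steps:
$B = - \frac{2}{3}$ ($B = \left(- \frac{1}{3}\right) 2 = - \frac{2}{3} \approx -0.66667$)
$v = 1666$ ($v = -354 + 2020 = 1666$)
$u{\left(j,S \right)} = -7$
$v u{\left(B,-5 \right)} = 1666 \left(-7\right) = -11662$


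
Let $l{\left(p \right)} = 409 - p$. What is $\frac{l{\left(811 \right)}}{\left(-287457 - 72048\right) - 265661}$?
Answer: $\frac{201}{312583} \approx 0.00064303$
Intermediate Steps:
$\frac{l{\left(811 \right)}}{\left(-287457 - 72048\right) - 265661} = \frac{409 - 811}{\left(-287457 - 72048\right) - 265661} = \frac{409 - 811}{-359505 - 265661} = - \frac{402}{-625166} = \left(-402\right) \left(- \frac{1}{625166}\right) = \frac{201}{312583}$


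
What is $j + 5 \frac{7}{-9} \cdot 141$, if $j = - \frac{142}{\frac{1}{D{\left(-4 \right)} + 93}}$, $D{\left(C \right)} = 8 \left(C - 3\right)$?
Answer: $- \frac{17407}{3} \approx -5802.3$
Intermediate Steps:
$D{\left(C \right)} = -24 + 8 C$ ($D{\left(C \right)} = 8 \left(-3 + C\right) = -24 + 8 C$)
$j = -5254$ ($j = - \frac{142}{\frac{1}{\left(-24 + 8 \left(-4\right)\right) + 93}} = - \frac{142}{\frac{1}{\left(-24 - 32\right) + 93}} = - \frac{142}{\frac{1}{-56 + 93}} = - \frac{142}{\frac{1}{37}} = - 142 \frac{1}{\frac{1}{37}} = \left(-142\right) 37 = -5254$)
$j + 5 \frac{7}{-9} \cdot 141 = -5254 + 5 \frac{7}{-9} \cdot 141 = -5254 + 5 \cdot 7 \left(- \frac{1}{9}\right) 141 = -5254 + 5 \left(- \frac{7}{9}\right) 141 = -5254 - \frac{1645}{3} = - \frac{17407}{3}$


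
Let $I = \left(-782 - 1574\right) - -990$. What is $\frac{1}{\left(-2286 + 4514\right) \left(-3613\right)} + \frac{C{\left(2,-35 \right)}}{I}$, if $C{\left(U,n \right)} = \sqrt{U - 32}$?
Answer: $- \frac{1}{8049764} - \frac{i \sqrt{30}}{1366} \approx -1.2423 \cdot 10^{-7} - 0.0040097 i$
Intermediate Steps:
$I = -1366$ ($I = -2356 + 990 = -1366$)
$C{\left(U,n \right)} = \sqrt{-32 + U}$
$\frac{1}{\left(-2286 + 4514\right) \left(-3613\right)} + \frac{C{\left(2,-35 \right)}}{I} = \frac{1}{\left(-2286 + 4514\right) \left(-3613\right)} + \frac{\sqrt{-32 + 2}}{-1366} = \frac{1}{2228} \left(- \frac{1}{3613}\right) + \sqrt{-30} \left(- \frac{1}{1366}\right) = \frac{1}{2228} \left(- \frac{1}{3613}\right) + i \sqrt{30} \left(- \frac{1}{1366}\right) = - \frac{1}{8049764} - \frac{i \sqrt{30}}{1366}$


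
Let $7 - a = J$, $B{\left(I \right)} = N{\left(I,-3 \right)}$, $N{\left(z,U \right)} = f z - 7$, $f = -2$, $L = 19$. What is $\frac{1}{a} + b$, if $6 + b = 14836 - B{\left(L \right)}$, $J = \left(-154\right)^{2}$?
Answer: $\frac{352671374}{23709} \approx 14875.0$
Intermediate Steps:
$N{\left(z,U \right)} = -7 - 2 z$ ($N{\left(z,U \right)} = - 2 z - 7 = -7 - 2 z$)
$B{\left(I \right)} = -7 - 2 I$
$J = 23716$
$b = 14875$ ($b = -6 + \left(14836 - \left(-7 - 38\right)\right) = -6 + \left(14836 - -45\right) = -6 + \left(14836 + 45\right) = -6 + 14881 = 14875$)
$a = -23709$ ($a = 7 - 23716 = -23709$)
$\frac{1}{a} + b = \frac{1}{-23709} + 14875 = - \frac{1}{23709} + 14875 = \frac{352671374}{23709}$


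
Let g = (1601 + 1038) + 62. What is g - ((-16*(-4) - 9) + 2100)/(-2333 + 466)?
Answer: 5044922/1867 ≈ 2702.2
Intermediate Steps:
g = 2701 (g = 2639 + 62 = 2701)
g - ((-16*(-4) - 9) + 2100)/(-2333 + 466) = 2701 - ((-16*(-4) - 9) + 2100)/(-2333 + 466) = 2701 - ((64 - 9) + 2100)/(-1867) = 2701 - (55 + 2100)*(-1)/1867 = 2701 - 2155*(-1)/1867 = 2701 - 1*(-2155/1867) = 2701 + 2155/1867 = 5044922/1867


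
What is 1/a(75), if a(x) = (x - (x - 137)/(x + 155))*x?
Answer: 23/129840 ≈ 0.00017714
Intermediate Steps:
a(x) = x*(x - (-137 + x)/(155 + x)) (a(x) = (x - (-137 + x)/(155 + x))*x = x*(x - (-137 + x)/(155 + x)))
1/a(75) = 1/(75*(137 + 75² + 154*75)/(155 + 75)) = 1/(75*(137 + 5625 + 11550)/230) = 1/(75*(1/230)*17312) = 1/(129840/23) = 23/129840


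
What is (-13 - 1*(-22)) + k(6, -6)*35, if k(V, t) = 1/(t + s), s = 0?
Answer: 19/6 ≈ 3.1667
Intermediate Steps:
k(V, t) = 1/t (k(V, t) = 1/(t + 0) = 1/t)
(-13 - 1*(-22)) + k(6, -6)*35 = (-13 - 1*(-22)) + 35/(-6) = (-13 + 22) - ⅙*35 = 9 - 35/6 = 19/6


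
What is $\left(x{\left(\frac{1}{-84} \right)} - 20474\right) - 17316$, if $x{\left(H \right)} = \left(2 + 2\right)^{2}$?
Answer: $-37774$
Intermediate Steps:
$x{\left(H \right)} = 16$ ($x{\left(H \right)} = 4^{2} = 16$)
$\left(x{\left(\frac{1}{-84} \right)} - 20474\right) - 17316 = \left(16 - 20474\right) - 17316 = -20458 - 17316 = -37774$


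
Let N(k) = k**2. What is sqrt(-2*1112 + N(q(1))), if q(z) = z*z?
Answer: 3*I*sqrt(247) ≈ 47.149*I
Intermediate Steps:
q(z) = z**2
sqrt(-2*1112 + N(q(1))) = sqrt(-2*1112 + (1**2)**2) = sqrt(-2224 + 1**2) = sqrt(-2224 + 1) = sqrt(-2223) = 3*I*sqrt(247)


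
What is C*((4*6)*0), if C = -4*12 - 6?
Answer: 0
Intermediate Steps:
C = -54 (C = -48 - 6 = -54)
C*((4*6)*0) = -54*4*6*0 = -1296*0 = -54*0 = 0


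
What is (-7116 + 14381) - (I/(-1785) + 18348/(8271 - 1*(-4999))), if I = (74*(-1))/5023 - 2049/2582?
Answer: 223142085957539237/30720519771270 ≈ 7263.6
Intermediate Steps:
I = -10483195/12969386 (I = -74*1/5023 - 2049*1/2582 = -74/5023 - 2049/2582 = -10483195/12969386 ≈ -0.80830)
(-7116 + 14381) - (I/(-1785) + 18348/(8271 - 1*(-4999))) = (-7116 + 14381) - (-10483195/12969386/(-1785) + 18348/(8271 - 1*(-4999))) = 7265 - (-10483195/12969386*(-1/1785) + 18348/(8271 + 4999)) = 7265 - (2096639/4630070802 + 18348/13270) = 7265 - (2096639/4630070802 + 18348*(1/13270)) = 7265 - (2096639/4630070802 + 9174/6635) = 7265 - 1*42490180737313/30720519771270 = 7265 - 42490180737313/30720519771270 = 223142085957539237/30720519771270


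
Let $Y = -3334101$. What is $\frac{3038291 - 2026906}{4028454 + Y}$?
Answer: $\frac{1011385}{694353} \approx 1.4566$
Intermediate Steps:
$\frac{3038291 - 2026906}{4028454 + Y} = \frac{3038291 - 2026906}{4028454 - 3334101} = \frac{1011385}{694353}$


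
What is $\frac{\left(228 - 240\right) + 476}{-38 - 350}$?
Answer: $- \frac{116}{97} \approx -1.1959$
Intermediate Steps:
$\frac{\left(228 - 240\right) + 476}{-38 - 350} = \frac{-12 + 476}{-388} = 464 \left(- \frac{1}{388}\right) = - \frac{116}{97}$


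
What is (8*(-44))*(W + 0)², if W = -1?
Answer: -352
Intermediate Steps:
(8*(-44))*(W + 0)² = (8*(-44))*(-1 + 0)² = -352*(-1)² = -352*1 = -352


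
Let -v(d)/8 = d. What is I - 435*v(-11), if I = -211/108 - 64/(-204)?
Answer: -70285091/1836 ≈ -38282.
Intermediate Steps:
I = -3011/1836 (I = -211*1/108 - 64*(-1/204) = -211/108 + 16/51 = -3011/1836 ≈ -1.6400)
v(d) = -8*d
I - 435*v(-11) = -3011/1836 - (-3480)*(-11) = -3011/1836 - 435*88 = -3011/1836 - 38280 = -70285091/1836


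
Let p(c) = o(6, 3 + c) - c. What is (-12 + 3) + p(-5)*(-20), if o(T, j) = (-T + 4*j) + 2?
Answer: 131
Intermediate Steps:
o(T, j) = 2 - T + 4*j
p(c) = 8 + 3*c (p(c) = (2 - 1*6 + 4*(3 + c)) - c = (2 - 6 + (12 + 4*c)) - c = (8 + 4*c) - c = 8 + 3*c)
(-12 + 3) + p(-5)*(-20) = (-12 + 3) + (8 + 3*(-5))*(-20) = -9 + (8 - 15)*(-20) = -9 - 7*(-20) = -9 + 140 = 131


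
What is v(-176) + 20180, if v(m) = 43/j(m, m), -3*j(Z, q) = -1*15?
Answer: 100943/5 ≈ 20189.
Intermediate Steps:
j(Z, q) = 5 (j(Z, q) = -(-1)*15/3 = -⅓*(-15) = 5)
v(m) = 43/5
v(-176) + 20180 = 43/5 + 20180 = 100943/5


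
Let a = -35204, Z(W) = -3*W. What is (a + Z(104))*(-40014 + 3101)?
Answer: 1311002108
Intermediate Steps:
(a + Z(104))*(-40014 + 3101) = (-35204 - 3*104)*(-40014 + 3101) = (-35204 - 312)*(-36913) = -35516*(-36913) = 1311002108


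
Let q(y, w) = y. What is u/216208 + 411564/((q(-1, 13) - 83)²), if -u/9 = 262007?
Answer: 1507186183/31782576 ≈ 47.422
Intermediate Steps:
u = -2358063 (u = -9*262007 = -2358063)
u/216208 + 411564/((q(-1, 13) - 83)²) = -2358063/216208 + 411564/((-1 - 83)²) = -2358063*1/216208 + 411564/((-84)²) = -2358063/216208 + 411564/7056 = -2358063/216208 + 411564*(1/7056) = -2358063/216208 + 34297/588 = 1507186183/31782576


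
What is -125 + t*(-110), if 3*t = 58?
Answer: -6755/3 ≈ -2251.7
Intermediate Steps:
t = 58/3 (t = (⅓)*58 = 58/3 ≈ 19.333)
-125 + t*(-110) = -125 + (58/3)*(-110) = -125 - 6380/3 = -6755/3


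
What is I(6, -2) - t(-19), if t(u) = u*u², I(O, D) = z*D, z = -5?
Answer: 6869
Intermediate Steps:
I(O, D) = -5*D
t(u) = u³
I(6, -2) - t(-19) = -5*(-2) - 1*(-19)³ = 10 - 1*(-6859) = 10 + 6859 = 6869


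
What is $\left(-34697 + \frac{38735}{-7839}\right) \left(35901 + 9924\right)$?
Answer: $- \frac{319633508650}{201} \approx -1.5902 \cdot 10^{9}$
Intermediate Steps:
$\left(-34697 + \frac{38735}{-7839}\right) \left(35901 + 9924\right) = \left(-34697 + 38735 \left(- \frac{1}{7839}\right)\right) 45825 = \left(-34697 - \frac{38735}{7839}\right) 45825 = \left(- \frac{272028518}{7839}\right) 45825 = - \frac{319633508650}{201}$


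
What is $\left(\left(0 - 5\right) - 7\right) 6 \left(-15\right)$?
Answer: $1080$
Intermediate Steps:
$\left(\left(0 - 5\right) - 7\right) 6 \left(-15\right) = \left(-5 - 7\right) 6 \left(-15\right) = \left(-12\right) 6 \left(-15\right) = \left(-72\right) \left(-15\right) = 1080$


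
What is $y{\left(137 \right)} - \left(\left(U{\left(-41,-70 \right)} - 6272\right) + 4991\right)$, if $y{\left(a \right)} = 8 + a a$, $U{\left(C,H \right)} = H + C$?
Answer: $20169$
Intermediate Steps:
$U{\left(C,H \right)} = C + H$
$y{\left(a \right)} = 8 + a^{2}$
$y{\left(137 \right)} - \left(\left(U{\left(-41,-70 \right)} - 6272\right) + 4991\right) = \left(8 + 137^{2}\right) - \left(\left(\left(-41 - 70\right) - 6272\right) + 4991\right) = \left(8 + 18769\right) - \left(\left(-111 - 6272\right) + 4991\right) = 18777 - \left(-6383 + 4991\right) = 18777 - -1392 = 18777 + 1392 = 20169$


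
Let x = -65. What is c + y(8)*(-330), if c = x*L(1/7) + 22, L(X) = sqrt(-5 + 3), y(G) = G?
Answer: -2618 - 65*I*sqrt(2) ≈ -2618.0 - 91.924*I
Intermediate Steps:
L(X) = I*sqrt(2) (L(X) = sqrt(-2) = I*sqrt(2))
c = 22 - 65*I*sqrt(2) (c = -65*I*sqrt(2) + 22 = 22 - 65*I*sqrt(2) ≈ 22.0 - 91.924*I)
c + y(8)*(-330) = (22 - 65*I*sqrt(2)) + 8*(-330) = (22 - 65*I*sqrt(2)) - 2640 = -2618 - 65*I*sqrt(2)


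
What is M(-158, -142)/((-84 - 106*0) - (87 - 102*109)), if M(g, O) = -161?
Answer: -161/10947 ≈ -0.014707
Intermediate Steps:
M(-158, -142)/((-84 - 106*0) - (87 - 102*109)) = -161/((-84 - 106*0) - (87 - 102*109)) = -161/((-84 + 0) - (87 - 11118)) = -161/(-84 - 1*(-11031)) = -161/(-84 + 11031) = -161/10947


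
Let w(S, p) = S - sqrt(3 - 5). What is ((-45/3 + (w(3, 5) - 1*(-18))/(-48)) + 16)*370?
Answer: 1665/8 + 185*I*sqrt(2)/24 ≈ 208.13 + 10.901*I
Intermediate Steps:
w(S, p) = S - I*sqrt(2) (w(S, p) = S - sqrt(-2) = S - I*sqrt(2))
((-45/3 + (w(3, 5) - 1*(-18))/(-48)) + 16)*370 = ((-45/3 + ((3 - I*sqrt(2)) - 1*(-18))/(-48)) + 16)*370 = ((-45*1/3 + ((3 - I*sqrt(2)) + 18)*(-1/48)) + 16)*370 = ((-15 + (21 - I*sqrt(2))*(-1/48)) + 16)*370 = ((-15 + (-7/16 + I*sqrt(2)/48)) + 16)*370 = ((-247/16 + I*sqrt(2)/48) + 16)*370 = (9/16 + I*sqrt(2)/48)*370 = 1665/8 + 185*I*sqrt(2)/24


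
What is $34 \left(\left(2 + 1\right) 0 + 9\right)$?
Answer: $306$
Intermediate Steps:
$34 \left(\left(2 + 1\right) 0 + 9\right) = 34 \left(3 \cdot 0 + 9\right) = 34 \left(0 + 9\right) = 34 \cdot 9 = 306$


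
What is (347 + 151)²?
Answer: 248004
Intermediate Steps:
(347 + 151)² = 498² = 248004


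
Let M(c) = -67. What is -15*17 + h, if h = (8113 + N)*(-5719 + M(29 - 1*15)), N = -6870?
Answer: -7192253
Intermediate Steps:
h = -7191998 (h = (8113 - 6870)*(-5719 - 67) = 1243*(-5786) = -7191998)
-15*17 + h = -15*17 - 7191998 = -255 - 7191998 = -7192253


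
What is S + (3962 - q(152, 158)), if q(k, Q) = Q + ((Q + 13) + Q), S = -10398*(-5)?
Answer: 55465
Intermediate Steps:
S = 51990
q(k, Q) = 13 + 3*Q (q(k, Q) = Q + ((13 + Q) + Q) = Q + (13 + 2*Q) = 13 + 3*Q)
S + (3962 - q(152, 158)) = 51990 + (3962 - (13 + 3*158)) = 51990 + (3962 - (13 + 474)) = 51990 + (3962 - 1*487) = 51990 + (3962 - 487) = 51990 + 3475 = 55465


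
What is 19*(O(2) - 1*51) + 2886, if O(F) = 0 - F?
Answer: 1879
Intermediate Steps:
O(F) = -F
19*(O(2) - 1*51) + 2886 = 19*(-1*2 - 1*51) + 2886 = 19*(-2 - 51) + 2886 = 19*(-53) + 2886 = -1007 + 2886 = 1879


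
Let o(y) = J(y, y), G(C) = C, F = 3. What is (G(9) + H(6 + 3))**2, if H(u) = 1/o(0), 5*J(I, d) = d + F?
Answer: 1024/9 ≈ 113.78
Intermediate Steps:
J(I, d) = 3/5 + d/5 (J(I, d) = (d + 3)/5 = (3 + d)/5 = 3/5 + d/5)
o(y) = 3/5 + y/5
H(u) = 5/3 (H(u) = 1/(3/5 + (1/5)*0) = 1/(3/5 + 0) = 1/(3/5) = 5/3)
(G(9) + H(6 + 3))**2 = (9 + 5/3)**2 = (32/3)**2 = 1024/9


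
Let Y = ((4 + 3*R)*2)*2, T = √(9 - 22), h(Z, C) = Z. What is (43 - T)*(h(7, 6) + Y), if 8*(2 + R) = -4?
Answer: -301 + 7*I*√13 ≈ -301.0 + 25.239*I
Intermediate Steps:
R = -5/2 (R = -2 + (⅛)*(-4) = -2 - ½ = -5/2 ≈ -2.5000)
T = I*√13 (T = √(-13) = I*√13 ≈ 3.6056*I)
Y = -14 (Y = ((4 + 3*(-5/2))*2)*2 = ((4 - 15/2)*2)*2 = -7/2*2*2 = -7*2 = -14)
(43 - T)*(h(7, 6) + Y) = (43 - I*√13)*(7 - 14) = (43 - I*√13)*(-7) = -301 + 7*I*√13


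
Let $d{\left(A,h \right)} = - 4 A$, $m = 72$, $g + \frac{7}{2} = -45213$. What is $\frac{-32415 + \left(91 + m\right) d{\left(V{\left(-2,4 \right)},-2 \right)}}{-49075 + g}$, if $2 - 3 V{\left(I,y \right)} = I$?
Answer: $\frac{199706}{565749} \approx 0.35299$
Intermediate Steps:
$V{\left(I,y \right)} = \frac{2}{3} - \frac{I}{3}$
$g = - \frac{90433}{2}$ ($g = - \frac{7}{2} - 45213 = - \frac{90433}{2} \approx -45217.0$)
$\frac{-32415 + \left(91 + m\right) d{\left(V{\left(-2,4 \right)},-2 \right)}}{-49075 + g} = \frac{-32415 + \left(91 + 72\right) \left(- 4 \left(\frac{2}{3} - - \frac{2}{3}\right)\right)}{-49075 - \frac{90433}{2}} = \frac{-32415 + 163 \left(- 4 \left(\frac{2}{3} + \frac{2}{3}\right)\right)}{- \frac{188583}{2}} = \left(-32415 + 163 \left(\left(-4\right) \frac{4}{3}\right)\right) \left(- \frac{2}{188583}\right) = \left(-32415 + 163 \left(- \frac{16}{3}\right)\right) \left(- \frac{2}{188583}\right) = \left(-32415 - \frac{2608}{3}\right) \left(- \frac{2}{188583}\right) = \left(- \frac{99853}{3}\right) \left(- \frac{2}{188583}\right) = \frac{199706}{565749}$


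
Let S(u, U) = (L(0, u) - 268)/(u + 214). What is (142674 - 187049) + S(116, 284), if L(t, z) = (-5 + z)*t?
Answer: -7322009/165 ≈ -44376.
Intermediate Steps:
L(t, z) = t*(-5 + z)
S(u, U) = -268/(214 + u) (S(u, U) = (0*(-5 + u) - 268)/(u + 214) = (0 - 268)/(214 + u) = -268/(214 + u))
(142674 - 187049) + S(116, 284) = (142674 - 187049) - 268/(214 + 116) = -44375 - 268/330 = -44375 - 268*1/330 = -44375 - 134/165 = -7322009/165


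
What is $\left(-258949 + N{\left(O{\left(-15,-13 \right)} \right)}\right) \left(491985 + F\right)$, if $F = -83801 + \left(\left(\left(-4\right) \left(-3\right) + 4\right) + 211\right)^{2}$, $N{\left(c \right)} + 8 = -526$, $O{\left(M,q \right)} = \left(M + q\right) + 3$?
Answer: $-119287708379$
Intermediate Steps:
$O{\left(M,q \right)} = 3 + M + q$
$N{\left(c \right)} = -534$ ($N{\left(c \right)} = -8 - 526 = -534$)
$F = -32272$ ($F = -83801 + \left(\left(12 + 4\right) + 211\right)^{2} = -83801 + \left(16 + 211\right)^{2} = -83801 + 227^{2} = -83801 + 51529 = -32272$)
$\left(-258949 + N{\left(O{\left(-15,-13 \right)} \right)}\right) \left(491985 + F\right) = \left(-258949 - 534\right) \left(491985 - 32272\right) = \left(-259483\right) 459713 = -119287708379$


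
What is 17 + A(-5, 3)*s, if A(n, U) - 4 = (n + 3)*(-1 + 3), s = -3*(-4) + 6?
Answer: 17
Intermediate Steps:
s = 18 (s = 12 + 6 = 18)
A(n, U) = 10 + 2*n (A(n, U) = 4 + (n + 3)*(-1 + 3) = 4 + (3 + n)*2 = 4 + (6 + 2*n) = 10 + 2*n)
17 + A(-5, 3)*s = 17 + (10 + 2*(-5))*18 = 17 + (10 - 10)*18 = 17 + 0*18 = 17 + 0 = 17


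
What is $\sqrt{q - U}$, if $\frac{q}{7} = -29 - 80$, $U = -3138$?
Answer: $5 \sqrt{95} \approx 48.734$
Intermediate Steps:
$q = -763$ ($q = 7 \left(-29 - 80\right) = 7 \left(-109\right) = -763$)
$\sqrt{q - U} = \sqrt{-763 - -3138} = \sqrt{-763 + 3138} = \sqrt{2375} = 5 \sqrt{95}$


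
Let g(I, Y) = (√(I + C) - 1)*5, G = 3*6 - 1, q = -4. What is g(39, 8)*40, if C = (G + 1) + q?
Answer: -200 + 200*√53 ≈ 1256.0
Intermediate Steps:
G = 17 (G = 18 - 1 = 17)
C = 14 (C = (17 + 1) - 4 = 18 - 4 = 14)
g(I, Y) = -5 + 5*√(14 + I) (g(I, Y) = (√(I + 14) - 1)*5 = (√(14 + I) - 1)*5 = (-1 + √(14 + I))*5 = -5 + 5*√(14 + I))
g(39, 8)*40 = (-5 + 5*√(14 + 39))*40 = (-5 + 5*√53)*40 = -200 + 200*√53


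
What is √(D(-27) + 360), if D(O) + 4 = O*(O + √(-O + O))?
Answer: √1085 ≈ 32.939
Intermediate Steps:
D(O) = -4 + O² (D(O) = -4 + O*(O + √(-O + O)) = -4 + O*(O + √0) = -4 + O*(O + 0) = -4 + O*O = -4 + O²)
√(D(-27) + 360) = √((-4 + (-27)²) + 360) = √((-4 + 729) + 360) = √(725 + 360) = √1085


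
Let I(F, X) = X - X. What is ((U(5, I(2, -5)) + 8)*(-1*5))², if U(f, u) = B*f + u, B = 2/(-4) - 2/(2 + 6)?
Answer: 7225/16 ≈ 451.56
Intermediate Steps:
I(F, X) = 0
B = -¾ (B = 2*(-¼) - 2/8 = -½ - 2*⅛ = -½ - ¼ = -¾ ≈ -0.75000)
U(f, u) = u - 3*f/4 (U(f, u) = -3*f/4 + u = u - 3*f/4)
((U(5, I(2, -5)) + 8)*(-1*5))² = (((0 - ¾*5) + 8)*(-1*5))² = (((0 - 15/4) + 8)*(-5))² = ((-15/4 + 8)*(-5))² = ((17/4)*(-5))² = (-85/4)² = 7225/16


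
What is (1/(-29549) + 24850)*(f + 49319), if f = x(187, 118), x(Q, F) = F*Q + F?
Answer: 52504127281447/29549 ≈ 1.7768e+9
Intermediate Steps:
x(Q, F) = F + F*Q
f = 22184 (f = 118*(1 + 187) = 118*188 = 22184)
(1/(-29549) + 24850)*(f + 49319) = (1/(-29549) + 24850)*(22184 + 49319) = (-1/29549 + 24850)*71503 = (734292649/29549)*71503 = 52504127281447/29549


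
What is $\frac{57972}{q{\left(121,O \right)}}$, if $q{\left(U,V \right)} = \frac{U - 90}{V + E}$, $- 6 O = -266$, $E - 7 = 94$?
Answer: $\frac{8425264}{31} \approx 2.7178 \cdot 10^{5}$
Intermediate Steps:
$E = 101$ ($E = 7 + 94 = 101$)
$O = \frac{133}{3}$ ($O = \left(- \frac{1}{6}\right) \left(-266\right) = \frac{133}{3} \approx 44.333$)
$q{\left(U,V \right)} = \frac{-90 + U}{101 + V}$ ($q{\left(U,V \right)} = \frac{U - 90}{V + 101} = \frac{-90 + U}{101 + V}$)
$\frac{57972}{q{\left(121,O \right)}} = \frac{57972}{\frac{1}{101 + \frac{133}{3}} \left(-90 + 121\right)} = \frac{57972}{\frac{1}{\frac{436}{3}} \cdot 31} = \frac{57972}{\frac{3}{436} \cdot 31} = \frac{57972}{\frac{93}{436}} = 57972 \cdot \frac{436}{93} = \frac{8425264}{31}$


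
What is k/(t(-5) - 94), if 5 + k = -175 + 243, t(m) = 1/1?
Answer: -21/31 ≈ -0.67742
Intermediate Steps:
t(m) = 1
k = 63 (k = -5 + (-175 + 243) = -5 + 68 = 63)
k/(t(-5) - 94) = 63/(1 - 94) = 63/(-93) = 63*(-1/93) = -21/31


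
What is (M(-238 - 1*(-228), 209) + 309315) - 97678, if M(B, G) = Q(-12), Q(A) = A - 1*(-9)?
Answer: 211634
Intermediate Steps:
Q(A) = 9 + A (Q(A) = A + 9 = 9 + A)
M(B, G) = -3 (M(B, G) = 9 - 12 = -3)
(M(-238 - 1*(-228), 209) + 309315) - 97678 = (-3 + 309315) - 97678 = 309312 - 97678 = 211634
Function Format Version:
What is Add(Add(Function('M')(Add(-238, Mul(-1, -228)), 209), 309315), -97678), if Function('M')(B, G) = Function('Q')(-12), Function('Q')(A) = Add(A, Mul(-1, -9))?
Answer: 211634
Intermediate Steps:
Function('Q')(A) = Add(9, A) (Function('Q')(A) = Add(A, 9) = Add(9, A))
Function('M')(B, G) = -3 (Function('M')(B, G) = Add(9, -12) = -3)
Add(Add(Function('M')(Add(-238, Mul(-1, -228)), 209), 309315), -97678) = Add(Add(-3, 309315), -97678) = Add(309312, -97678) = 211634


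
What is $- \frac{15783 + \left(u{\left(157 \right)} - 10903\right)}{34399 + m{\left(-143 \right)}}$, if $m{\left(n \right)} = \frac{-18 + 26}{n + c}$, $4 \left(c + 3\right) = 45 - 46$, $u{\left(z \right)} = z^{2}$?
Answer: $- \frac{17274465}{20123383} \approx -0.85843$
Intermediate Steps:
$c = - \frac{13}{4}$ ($c = -3 + \frac{45 - 46}{4} = -3 + \frac{1}{4} \left(-1\right) = -3 - \frac{1}{4} = - \frac{13}{4} \approx -3.25$)
$m{\left(n \right)} = \frac{8}{- \frac{13}{4} + n}$ ($m{\left(n \right)} = \frac{-18 + 26}{n - \frac{13}{4}} = \frac{8}{- \frac{13}{4} + n}$)
$- \frac{15783 + \left(u{\left(157 \right)} - 10903\right)}{34399 + m{\left(-143 \right)}} = - \frac{15783 + \left(157^{2} - 10903\right)}{34399 + \frac{32}{-13 + 4 \left(-143\right)}} = - \frac{15783 + \left(24649 - 10903\right)}{34399 + \frac{32}{-13 - 572}} = - \frac{15783 + 13746}{34399 + \frac{32}{-585}} = - \frac{29529}{34399 + 32 \left(- \frac{1}{585}\right)} = - \frac{29529}{34399 - \frac{32}{585}} = - \frac{29529}{\frac{20123383}{585}} = - \frac{29529 \cdot 585}{20123383} = \left(-1\right) \frac{17274465}{20123383} = - \frac{17274465}{20123383}$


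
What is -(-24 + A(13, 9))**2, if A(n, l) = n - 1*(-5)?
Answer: -36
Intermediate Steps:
A(n, l) = 5 + n (A(n, l) = n + 5 = 5 + n)
-(-24 + A(13, 9))**2 = -(-24 + (5 + 13))**2 = -(-24 + 18)**2 = -1*(-6)**2 = -1*36 = -36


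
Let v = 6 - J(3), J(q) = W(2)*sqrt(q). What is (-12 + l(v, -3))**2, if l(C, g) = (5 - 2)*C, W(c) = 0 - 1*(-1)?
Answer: 63 - 36*sqrt(3) ≈ 0.64617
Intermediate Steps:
W(c) = 1 (W(c) = 0 + 1 = 1)
J(q) = sqrt(q) (J(q) = 1*sqrt(q) = sqrt(q))
v = 6 - sqrt(3) ≈ 4.2680
l(C, g) = 3*C
(-12 + l(v, -3))**2 = (-12 + 3*(6 - sqrt(3)))**2 = (-12 + (18 - 3*sqrt(3)))**2 = (6 - 3*sqrt(3))**2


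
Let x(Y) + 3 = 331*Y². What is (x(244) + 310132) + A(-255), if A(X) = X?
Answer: 20016290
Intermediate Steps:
x(Y) = -3 + 331*Y²
(x(244) + 310132) + A(-255) = ((-3 + 331*244²) + 310132) - 255 = ((-3 + 331*59536) + 310132) - 255 = ((-3 + 19706416) + 310132) - 255 = (19706413 + 310132) - 255 = 20016545 - 255 = 20016290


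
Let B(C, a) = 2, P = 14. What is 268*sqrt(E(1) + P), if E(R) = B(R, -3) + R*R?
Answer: 268*sqrt(17) ≈ 1105.0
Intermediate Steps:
E(R) = 2 + R**2 (E(R) = 2 + R*R = 2 + R**2)
268*sqrt(E(1) + P) = 268*sqrt((2 + 1**2) + 14) = 268*sqrt((2 + 1) + 14) = 268*sqrt(3 + 14) = 268*sqrt(17)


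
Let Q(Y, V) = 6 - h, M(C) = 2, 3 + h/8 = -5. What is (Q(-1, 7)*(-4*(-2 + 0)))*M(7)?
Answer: 1120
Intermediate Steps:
h = -64 (h = -24 + 8*(-5) = -24 - 40 = -64)
Q(Y, V) = 70 (Q(Y, V) = 6 - 1*(-64) = 6 + 64 = 70)
(Q(-1, 7)*(-4*(-2 + 0)))*M(7) = (70*(-4*(-2 + 0)))*2 = (70*(-4*(-2)))*2 = (70*8)*2 = 560*2 = 1120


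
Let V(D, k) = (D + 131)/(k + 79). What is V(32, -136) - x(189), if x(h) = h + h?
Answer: -21709/57 ≈ -380.86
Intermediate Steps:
x(h) = 2*h
V(D, k) = (131 + D)/(79 + k)
V(32, -136) - x(189) = (131 + 32)/(79 - 136) - 2*189 = 163/(-57) - 1*378 = -1/57*163 - 378 = -163/57 - 378 = -21709/57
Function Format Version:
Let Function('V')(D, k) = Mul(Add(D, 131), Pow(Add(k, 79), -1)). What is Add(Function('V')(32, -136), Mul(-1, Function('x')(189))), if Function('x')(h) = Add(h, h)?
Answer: Rational(-21709, 57) ≈ -380.86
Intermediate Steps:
Function('x')(h) = Mul(2, h)
Function('V')(D, k) = Mul(Pow(Add(79, k), -1), Add(131, D)) (Function('V')(D, k) = Mul(Add(131, D), Pow(Add(79, k), -1)) = Mul(Pow(Add(79, k), -1), Add(131, D)))
Add(Function('V')(32, -136), Mul(-1, Function('x')(189))) = Add(Mul(Pow(Add(79, -136), -1), Add(131, 32)), Mul(-1, Mul(2, 189))) = Add(Mul(Pow(-57, -1), 163), Mul(-1, 378)) = Add(Mul(Rational(-1, 57), 163), -378) = Add(Rational(-163, 57), -378) = Rational(-21709, 57)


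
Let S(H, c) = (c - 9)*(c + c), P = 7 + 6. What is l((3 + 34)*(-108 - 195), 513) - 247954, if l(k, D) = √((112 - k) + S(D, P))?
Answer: -247954 + √11427 ≈ -2.4785e+5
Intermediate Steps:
P = 13
S(H, c) = 2*c*(-9 + c) (S(H, c) = (-9 + c)*(2*c) = 2*c*(-9 + c))
l(k, D) = √(216 - k) (l(k, D) = √((112 - k) + 2*13*(-9 + 13)) = √((112 - k) + 2*13*4) = √((112 - k) + 104) = √(216 - k))
l((3 + 34)*(-108 - 195), 513) - 247954 = √(216 - (3 + 34)*(-108 - 195)) - 247954 = √(216 - 37*(-303)) - 247954 = √(216 - 1*(-11211)) - 247954 = √(216 + 11211) - 247954 = √11427 - 247954 = -247954 + √11427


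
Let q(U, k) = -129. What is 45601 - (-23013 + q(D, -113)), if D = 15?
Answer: 68743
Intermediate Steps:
45601 - (-23013 + q(D, -113)) = 45601 - (-23013 - 129) = 45601 - 1*(-23142) = 45601 + 23142 = 68743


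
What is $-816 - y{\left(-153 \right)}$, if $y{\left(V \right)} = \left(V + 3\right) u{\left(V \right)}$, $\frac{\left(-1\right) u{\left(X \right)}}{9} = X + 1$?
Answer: $204384$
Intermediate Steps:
$u{\left(X \right)} = -9 - 9 X$ ($u{\left(X \right)} = - 9 \left(X + 1\right) = - 9 \left(1 + X\right) = -9 - 9 X$)
$y{\left(V \right)} = \left(-9 - 9 V\right) \left(3 + V\right)$ ($y{\left(V \right)} = \left(V + 3\right) \left(-9 - 9 V\right) = \left(3 + V\right) \left(-9 - 9 V\right) = \left(-9 - 9 V\right) \left(3 + V\right)$)
$-816 - y{\left(-153 \right)} = -816 - - 9 \left(1 - 153\right) \left(3 - 153\right) = -816 - \left(-9\right) \left(-152\right) \left(-150\right) = -816 - -205200 = -816 + 205200 = 204384$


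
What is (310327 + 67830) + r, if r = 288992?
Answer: 667149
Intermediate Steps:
(310327 + 67830) + r = (310327 + 67830) + 288992 = 378157 + 288992 = 667149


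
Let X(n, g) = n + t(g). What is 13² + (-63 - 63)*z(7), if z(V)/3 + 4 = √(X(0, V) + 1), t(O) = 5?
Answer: 1681 - 378*√6 ≈ 755.09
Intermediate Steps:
X(n, g) = 5 + n (X(n, g) = n + 5 = 5 + n)
z(V) = -12 + 3*√6 (z(V) = -12 + 3*√((5 + 0) + 1) = -12 + 3*√(5 + 1) = -12 + 3*√6)
13² + (-63 - 63)*z(7) = 13² + (-63 - 63)*(-12 + 3*√6) = 169 - 126*(-12 + 3*√6) = 169 + (1512 - 378*√6) = 1681 - 378*√6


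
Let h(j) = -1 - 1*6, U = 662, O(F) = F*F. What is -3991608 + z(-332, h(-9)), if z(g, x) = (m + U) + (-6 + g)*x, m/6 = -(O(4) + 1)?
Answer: -3988682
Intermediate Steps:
O(F) = F**2
m = -102 (m = 6*(-(4**2 + 1)) = 6*(-(16 + 1)) = 6*(-1*17) = 6*(-17) = -102)
h(j) = -7 (h(j) = -1 - 6 = -7)
z(g, x) = 560 + x*(-6 + g) (z(g, x) = (-102 + 662) + (-6 + g)*x = 560 + x*(-6 + g))
-3991608 + z(-332, h(-9)) = -3991608 + (560 - 6*(-7) - 332*(-7)) = -3991608 + (560 + 42 + 2324) = -3991608 + 2926 = -3988682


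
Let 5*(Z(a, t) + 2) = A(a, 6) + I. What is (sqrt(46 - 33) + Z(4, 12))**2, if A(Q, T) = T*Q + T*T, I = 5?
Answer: (11 + sqrt(13))**2 ≈ 213.32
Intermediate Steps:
A(Q, T) = T**2 + Q*T (A(Q, T) = Q*T + T**2 = T**2 + Q*T)
Z(a, t) = 31/5 + 6*a/5 (Z(a, t) = -2 + (6*(a + 6) + 5)/5 = -2 + (6*(6 + a) + 5)/5 = -2 + ((36 + 6*a) + 5)/5 = -2 + (41 + 6*a)/5 = -2 + (41/5 + 6*a/5) = 31/5 + 6*a/5)
(sqrt(46 - 33) + Z(4, 12))**2 = (sqrt(46 - 33) + (31/5 + (6/5)*4))**2 = (sqrt(13) + (31/5 + 24/5))**2 = (sqrt(13) + 11)**2 = (11 + sqrt(13))**2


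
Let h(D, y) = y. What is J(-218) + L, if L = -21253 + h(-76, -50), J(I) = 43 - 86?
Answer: -21346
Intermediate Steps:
J(I) = -43
L = -21303 (L = -21253 - 50 = -21303)
J(-218) + L = -43 - 21303 = -21346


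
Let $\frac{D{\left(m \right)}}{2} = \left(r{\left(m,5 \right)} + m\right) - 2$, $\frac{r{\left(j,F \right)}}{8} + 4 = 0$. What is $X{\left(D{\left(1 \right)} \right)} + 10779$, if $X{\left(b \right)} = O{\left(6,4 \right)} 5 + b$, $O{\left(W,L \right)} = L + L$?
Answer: $10753$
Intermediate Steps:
$r{\left(j,F \right)} = -32$ ($r{\left(j,F \right)} = -32 + 8 \cdot 0 = -32 + 0 = -32$)
$O{\left(W,L \right)} = 2 L$
$D{\left(m \right)} = -68 + 2 m$ ($D{\left(m \right)} = 2 \left(\left(-32 + m\right) - 2\right) = 2 \left(-34 + m\right) = -68 + 2 m$)
$X{\left(b \right)} = 40 + b$ ($X{\left(b \right)} = 2 \cdot 4 \cdot 5 + b = 8 \cdot 5 + b = 40 + b$)
$X{\left(D{\left(1 \right)} \right)} + 10779 = \left(40 + \left(-68 + 2 \cdot 1\right)\right) + 10779 = \left(40 + \left(-68 + 2\right)\right) + 10779 = \left(40 - 66\right) + 10779 = -26 + 10779 = 10753$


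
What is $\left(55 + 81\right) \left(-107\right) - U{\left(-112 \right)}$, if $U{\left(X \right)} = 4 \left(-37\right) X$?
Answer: $-31128$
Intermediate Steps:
$U{\left(X \right)} = - 148 X$
$\left(55 + 81\right) \left(-107\right) - U{\left(-112 \right)} = \left(55 + 81\right) \left(-107\right) - \left(-148\right) \left(-112\right) = 136 \left(-107\right) - 16576 = -14552 - 16576 = -31128$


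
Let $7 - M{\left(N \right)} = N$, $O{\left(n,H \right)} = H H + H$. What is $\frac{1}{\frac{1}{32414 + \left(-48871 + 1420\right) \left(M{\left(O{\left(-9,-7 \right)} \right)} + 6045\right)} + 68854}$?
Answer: $\frac{285148096}{19633587001983} \approx 1.4523 \cdot 10^{-5}$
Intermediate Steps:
$O{\left(n,H \right)} = H + H^{2}$ ($O{\left(n,H \right)} = H^{2} + H = H + H^{2}$)
$M{\left(N \right)} = 7 - N$
$\frac{1}{\frac{1}{32414 + \left(-48871 + 1420\right) \left(M{\left(O{\left(-9,-7 \right)} \right)} + 6045\right)} + 68854} = \frac{1}{\frac{1}{32414 + \left(-48871 + 1420\right) \left(\left(7 - - 7 \left(1 - 7\right)\right) + 6045\right)} + 68854} = \frac{1}{\frac{1}{32414 - 47451 \left(\left(7 - \left(-7\right) \left(-6\right)\right) + 6045\right)} + 68854} = \frac{1}{\frac{1}{32414 - 47451 \left(\left(7 - 42\right) + 6045\right)} + 68854} = \frac{1}{\frac{1}{32414 - 47451 \left(-35 + 6045\right)} + 68854} = \frac{1}{\frac{1}{32414 - 285180510} + 68854} = \frac{1}{\frac{1}{-285148096} + 68854} = \frac{1}{- \frac{1}{285148096} + 68854} = \frac{1}{\frac{19633587001983}{285148096}} = \frac{285148096}{19633587001983}$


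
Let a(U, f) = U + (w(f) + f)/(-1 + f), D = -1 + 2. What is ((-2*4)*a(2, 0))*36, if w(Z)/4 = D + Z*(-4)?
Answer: 576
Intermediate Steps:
D = 1
w(Z) = 4 - 16*Z (w(Z) = 4*(1 + Z*(-4)) = 4*(1 - 4*Z) = 4 - 16*Z)
a(U, f) = U + (4 - 15*f)/(-1 + f) (a(U, f) = U + ((4 - 16*f) + f)/(-1 + f) = U + (4 - 15*f)/(-1 + f))
((-2*4)*a(2, 0))*36 = ((-2*4)*((4 - 1*2 - 15*0 + 2*0)/(-1 + 0)))*36 = -8*(4 - 2 + 0 + 0)/(-1)*36 = -(-8)*2*36 = -8*(-2)*36 = 16*36 = 576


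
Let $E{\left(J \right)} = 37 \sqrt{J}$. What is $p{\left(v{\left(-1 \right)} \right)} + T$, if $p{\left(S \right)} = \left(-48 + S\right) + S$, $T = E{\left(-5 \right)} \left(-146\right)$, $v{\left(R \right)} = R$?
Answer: $-50 - 5402 i \sqrt{5} \approx -50.0 - 12079.0 i$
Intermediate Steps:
$T = - 5402 i \sqrt{5}$ ($T = 37 \sqrt{-5} \left(-146\right) = 37 i \sqrt{5} \left(-146\right) = - 5402 i \sqrt{5} \approx - 12079.0 i$)
$p{\left(S \right)} = -48 + 2 S$
$p{\left(v{\left(-1 \right)} \right)} + T = \left(-48 + 2 \left(-1\right)\right) - 5402 i \sqrt{5} = \left(-48 - 2\right) - 5402 i \sqrt{5} = -50 - 5402 i \sqrt{5}$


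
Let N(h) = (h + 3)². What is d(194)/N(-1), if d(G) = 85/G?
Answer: 85/776 ≈ 0.10954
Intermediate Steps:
N(h) = (3 + h)²
d(194)/N(-1) = (85/194)/((3 - 1)²) = (85*(1/194))/(2²) = (85/194)/4 = (85/194)*(¼) = 85/776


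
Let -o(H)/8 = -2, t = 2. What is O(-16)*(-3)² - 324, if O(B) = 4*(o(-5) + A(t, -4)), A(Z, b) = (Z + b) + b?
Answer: 36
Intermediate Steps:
A(Z, b) = Z + 2*b
o(H) = 16 (o(H) = -8*(-2) = 16)
O(B) = 40 (O(B) = 4*(16 + (2 + 2*(-4))) = 4*(16 + (2 - 8)) = 4*(16 - 6) = 4*10 = 40)
O(-16)*(-3)² - 324 = 40*(-3)² - 324 = 40*9 - 324 = 360 - 324 = 36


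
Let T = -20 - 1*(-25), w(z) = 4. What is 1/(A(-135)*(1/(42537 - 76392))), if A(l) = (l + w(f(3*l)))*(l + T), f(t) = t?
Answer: -6771/3406 ≈ -1.9880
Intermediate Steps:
T = 5 (T = -20 + 25 = 5)
A(l) = (4 + l)*(5 + l) (A(l) = (l + 4)*(l + 5) = (4 + l)*(5 + l))
1/(A(-135)*(1/(42537 - 76392))) = 1/((20 + (-135)**2 + 9*(-135))*(1/(42537 - 76392))) = 1/((20 + 18225 - 1215)*(1/(-33855))) = 1/(17030*(-1/33855)) = (1/17030)*(-33855) = -6771/3406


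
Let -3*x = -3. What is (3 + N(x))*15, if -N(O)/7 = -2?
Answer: 255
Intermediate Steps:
x = 1 (x = -⅓*(-3) = 1)
N(O) = 14 (N(O) = -7*(-2) = 14)
(3 + N(x))*15 = (3 + 14)*15 = 17*15 = 255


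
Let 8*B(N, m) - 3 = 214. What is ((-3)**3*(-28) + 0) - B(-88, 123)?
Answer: 5831/8 ≈ 728.88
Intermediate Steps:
B(N, m) = 217/8 (B(N, m) = 3/8 + (1/8)*214 = 3/8 + 107/4 = 217/8)
((-3)**3*(-28) + 0) - B(-88, 123) = ((-3)**3*(-28) + 0) - 1*217/8 = (-27*(-28) + 0) - 217/8 = (756 + 0) - 217/8 = 756 - 217/8 = 5831/8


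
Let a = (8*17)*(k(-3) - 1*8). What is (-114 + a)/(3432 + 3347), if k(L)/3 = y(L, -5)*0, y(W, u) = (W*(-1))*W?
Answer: -1202/6779 ≈ -0.17731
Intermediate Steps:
y(W, u) = -W² (y(W, u) = (-W)*W = -W²)
k(L) = 0 (k(L) = 3*(-L²*0) = 3*0 = 0)
a = -1088 (a = (8*17)*(0 - 1*8) = 136*(0 - 8) = 136*(-8) = -1088)
(-114 + a)/(3432 + 3347) = (-114 - 1088)/(3432 + 3347) = -1202/6779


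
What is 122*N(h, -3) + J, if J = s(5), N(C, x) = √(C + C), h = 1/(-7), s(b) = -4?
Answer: -4 + 122*I*√14/7 ≈ -4.0 + 65.212*I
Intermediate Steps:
h = -⅐ ≈ -0.14286
N(C, x) = √2*√C (N(C, x) = √(2*C) = √2*√C)
J = -4
122*N(h, -3) + J = 122*(√2*√(-⅐)) - 4 = 122*(√2*(I*√7/7)) - 4 = 122*(I*√14/7) - 4 = 122*I*√14/7 - 4 = -4 + 122*I*√14/7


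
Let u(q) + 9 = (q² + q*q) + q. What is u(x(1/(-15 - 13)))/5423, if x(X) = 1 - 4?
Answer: 6/5423 ≈ 0.0011064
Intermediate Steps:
x(X) = -3
u(q) = -9 + q + 2*q² (u(q) = -9 + ((q² + q*q) + q) = -9 + ((q² + q²) + q) = -9 + (2*q² + q) = -9 + (q + 2*q²) = -9 + q + 2*q²)
u(x(1/(-15 - 13)))/5423 = (-9 - 3 + 2*(-3)²)/5423 = (-9 - 3 + 2*9)*(1/5423) = (-9 - 3 + 18)*(1/5423) = 6*(1/5423) = 6/5423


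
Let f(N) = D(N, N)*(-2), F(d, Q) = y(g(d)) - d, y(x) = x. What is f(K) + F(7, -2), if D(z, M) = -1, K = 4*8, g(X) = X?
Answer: 2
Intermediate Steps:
K = 32
F(d, Q) = 0 (F(d, Q) = d - d = 0)
f(N) = 2 (f(N) = -1*(-2) = 2)
f(K) + F(7, -2) = 2 + 0 = 2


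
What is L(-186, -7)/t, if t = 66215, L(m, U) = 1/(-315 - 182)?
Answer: -1/32908855 ≈ -3.0387e-8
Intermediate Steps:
L(m, U) = -1/497 (L(m, U) = 1/(-497) = -1/497)
L(-186, -7)/t = -1/497/66215 = -1/497*1/66215 = -1/32908855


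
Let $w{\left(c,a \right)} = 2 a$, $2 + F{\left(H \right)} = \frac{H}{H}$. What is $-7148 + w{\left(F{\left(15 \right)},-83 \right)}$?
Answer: $-7314$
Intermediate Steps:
$F{\left(H \right)} = -1$ ($F{\left(H \right)} = -2 + \frac{H}{H} = -2 + 1 = -1$)
$-7148 + w{\left(F{\left(15 \right)},-83 \right)} = -7148 + 2 \left(-83\right) = -7148 - 166 = -7314$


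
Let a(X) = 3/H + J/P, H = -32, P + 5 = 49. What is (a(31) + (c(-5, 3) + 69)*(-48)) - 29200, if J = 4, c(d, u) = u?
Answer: -11494913/352 ≈ -32656.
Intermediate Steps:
P = 44 (P = -5 + 49 = 44)
a(X) = -1/352 (a(X) = 3/(-32) + 4/44 = 3*(-1/32) + 4*(1/44) = -3/32 + 1/11 = -1/352)
(a(31) + (c(-5, 3) + 69)*(-48)) - 29200 = (-1/352 + (3 + 69)*(-48)) - 29200 = (-1/352 + 72*(-48)) - 29200 = (-1/352 - 3456) - 29200 = -1216513/352 - 29200 = -11494913/352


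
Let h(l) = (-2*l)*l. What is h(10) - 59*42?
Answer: -2678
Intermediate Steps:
h(l) = -2*l²
h(10) - 59*42 = -2*10² - 59*42 = -2*100 - 2478 = -200 - 2478 = -2678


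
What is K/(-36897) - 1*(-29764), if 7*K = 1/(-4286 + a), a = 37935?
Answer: 258673866233243/8690830071 ≈ 29764.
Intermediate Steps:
K = 1/235543 (K = 1/(7*(-4286 + 37935)) = (1/7)/33649 = (1/7)*(1/33649) = 1/235543 ≈ 4.2455e-6)
K/(-36897) - 1*(-29764) = (1/235543)/(-36897) - 1*(-29764) = (1/235543)*(-1/36897) + 29764 = -1/8690830071 + 29764 = 258673866233243/8690830071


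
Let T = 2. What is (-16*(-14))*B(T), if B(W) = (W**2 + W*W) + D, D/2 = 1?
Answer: 2240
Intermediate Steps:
D = 2 (D = 2*1 = 2)
B(W) = 2 + 2*W**2 (B(W) = (W**2 + W*W) + 2 = (W**2 + W**2) + 2 = 2*W**2 + 2 = 2 + 2*W**2)
(-16*(-14))*B(T) = (-16*(-14))*(2 + 2*2**2) = 224*(2 + 2*4) = 224*(2 + 8) = 224*10 = 2240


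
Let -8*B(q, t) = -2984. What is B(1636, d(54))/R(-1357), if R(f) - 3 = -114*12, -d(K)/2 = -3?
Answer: -373/1365 ≈ -0.27326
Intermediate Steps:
d(K) = 6 (d(K) = -2*(-3) = 6)
R(f) = -1365 (R(f) = 3 - 114*12 = 3 - 1368 = -1365)
B(q, t) = 373 (B(q, t) = -⅛*(-2984) = 373)
B(1636, d(54))/R(-1357) = 373/(-1365) = 373*(-1/1365) = -373/1365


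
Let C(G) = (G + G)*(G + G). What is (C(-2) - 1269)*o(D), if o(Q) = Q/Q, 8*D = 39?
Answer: -1253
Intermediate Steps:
D = 39/8 (D = (⅛)*39 = 39/8 ≈ 4.8750)
C(G) = 4*G² (C(G) = (2*G)*(2*G) = 4*G²)
o(Q) = 1
(C(-2) - 1269)*o(D) = (4*(-2)² - 1269)*1 = (4*4 - 1269)*1 = (16 - 1269)*1 = -1253*1 = -1253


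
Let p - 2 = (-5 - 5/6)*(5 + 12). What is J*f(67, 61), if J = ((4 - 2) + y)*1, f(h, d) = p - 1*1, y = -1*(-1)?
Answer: -589/2 ≈ -294.50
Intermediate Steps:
y = 1
p = -583/6 (p = 2 + (-5 - 5/6)*(5 + 12) = 2 + (-5 - 5*1/6)*17 = 2 + (-5 - 5/6)*17 = 2 - 35/6*17 = 2 - 595/6 = -583/6 ≈ -97.167)
f(h, d) = -589/6 (f(h, d) = -583/6 - 1*1 = -583/6 - 1 = -589/6)
J = 3 (J = ((4 - 2) + 1)*1 = (2 + 1)*1 = 3*1 = 3)
J*f(67, 61) = 3*(-589/6) = -589/2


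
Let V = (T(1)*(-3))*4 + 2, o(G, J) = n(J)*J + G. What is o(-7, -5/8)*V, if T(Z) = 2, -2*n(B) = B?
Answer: 10131/64 ≈ 158.30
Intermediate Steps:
n(B) = -B/2
o(G, J) = G - J²/2 (o(G, J) = (-J/2)*J + G = -J²/2 + G = G - J²/2)
V = -22 (V = (2*(-3))*4 + 2 = -6*4 + 2 = -24 + 2 = -22)
o(-7, -5/8)*V = (-7 - (-5/8)²/2)*(-22) = (-7 - ½*25/64)*(-22) = (-7 - 25/128)*(-22) = -921/128*(-22) = 10131/64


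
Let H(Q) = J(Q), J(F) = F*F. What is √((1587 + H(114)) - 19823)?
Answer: 2*I*√1310 ≈ 72.388*I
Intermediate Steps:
J(F) = F²
H(Q) = Q²
√((1587 + H(114)) - 19823) = √((1587 + 114²) - 19823) = √((1587 + 12996) - 19823) = √(14583 - 19823) = √(-5240) = 2*I*√1310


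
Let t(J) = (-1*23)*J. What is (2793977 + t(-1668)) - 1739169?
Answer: 1093172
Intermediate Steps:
t(J) = -23*J
(2793977 + t(-1668)) - 1739169 = (2793977 - 23*(-1668)) - 1739169 = (2793977 + 38364) - 1739169 = 2832341 - 1739169 = 1093172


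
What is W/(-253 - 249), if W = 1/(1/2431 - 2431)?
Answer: 2431/2966699520 ≈ 8.1943e-7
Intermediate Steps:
W = -2431/5909760 (W = 1/(1/2431 - 2431) = 1/(-5909760/2431) = -2431/5909760 ≈ -0.00041135)
W/(-253 - 249) = -2431/(5909760*(-253 - 249)) = -2431/5909760/(-502) = -2431/5909760*(-1/502) = 2431/2966699520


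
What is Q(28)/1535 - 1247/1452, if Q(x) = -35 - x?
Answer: -2005621/2228820 ≈ -0.89986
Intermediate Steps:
Q(28)/1535 - 1247/1452 = (-35 - 1*28)/1535 - 1247/1452 = (-35 - 28)*(1/1535) - 1247*1/1452 = -63*1/1535 - 1247/1452 = -63/1535 - 1247/1452 = -2005621/2228820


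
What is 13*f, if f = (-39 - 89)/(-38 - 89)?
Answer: 1664/127 ≈ 13.102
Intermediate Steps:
f = 128/127 (f = -128/(-127) = -128*(-1/127) = 128/127 ≈ 1.0079)
13*f = 13*(128/127) = 1664/127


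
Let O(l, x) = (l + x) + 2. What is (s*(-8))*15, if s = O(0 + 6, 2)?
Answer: -1200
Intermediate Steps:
O(l, x) = 2 + l + x
s = 10 (s = 2 + (0 + 6) + 2 = 2 + 6 + 2 = 10)
(s*(-8))*15 = (10*(-8))*15 = -80*15 = -1200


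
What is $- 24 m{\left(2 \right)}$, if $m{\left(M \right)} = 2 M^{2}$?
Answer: $-192$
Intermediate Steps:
$- 24 m{\left(2 \right)} = - 24 \cdot 2 \cdot 2^{2} = - 24 \cdot 2 \cdot 4 = \left(-24\right) 8 = -192$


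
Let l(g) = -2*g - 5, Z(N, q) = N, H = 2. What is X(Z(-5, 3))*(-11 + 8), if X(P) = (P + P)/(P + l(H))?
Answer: -15/7 ≈ -2.1429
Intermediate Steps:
l(g) = -5 - 2*g
X(P) = 2*P/(-9 + P) (X(P) = (P + P)/(P + (-5 - 2*2)) = (2*P)/(P + (-5 - 4)) = (2*P)/(P - 9) = (2*P)/(-9 + P) = 2*P/(-9 + P))
X(Z(-5, 3))*(-11 + 8) = (2*(-5)/(-9 - 5))*(-11 + 8) = (2*(-5)/(-14))*(-3) = (2*(-5)*(-1/14))*(-3) = (5/7)*(-3) = -15/7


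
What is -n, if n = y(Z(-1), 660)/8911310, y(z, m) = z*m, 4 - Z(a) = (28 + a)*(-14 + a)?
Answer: -26994/891131 ≈ -0.030292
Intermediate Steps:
Z(a) = 4 - (-14 + a)*(28 + a) (Z(a) = 4 - (28 + a)*(-14 + a) = 4 - (-14 + a)*(28 + a))
y(z, m) = m*z
n = 26994/891131 (n = (660*(396 - 1*(-1)² - 14*(-1)))/8911310 = (660*(396 - 1*1 + 14))*(1/8911310) = (660*(396 - 1 + 14))*(1/8911310) = (660*409)*(1/8911310) = 269940*(1/8911310) = 26994/891131 ≈ 0.030292)
-n = -1*26994/891131 = -26994/891131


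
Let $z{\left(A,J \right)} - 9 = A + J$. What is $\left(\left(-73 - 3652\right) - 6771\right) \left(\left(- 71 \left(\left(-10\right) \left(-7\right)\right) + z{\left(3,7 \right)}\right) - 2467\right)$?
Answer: $77859328$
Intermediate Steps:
$z{\left(A,J \right)} = 9 + A + J$ ($z{\left(A,J \right)} = 9 + \left(A + J\right) = 9 + A + J$)
$\left(\left(-73 - 3652\right) - 6771\right) \left(\left(- 71 \left(\left(-10\right) \left(-7\right)\right) + z{\left(3,7 \right)}\right) - 2467\right) = \left(\left(-73 - 3652\right) - 6771\right) \left(\left(- 71 \left(\left(-10\right) \left(-7\right)\right) + \left(9 + 3 + 7\right)\right) - 2467\right) = \left(\left(-73 - 3652\right) - 6771\right) \left(\left(\left(-71\right) 70 + 19\right) - 2467\right) = \left(-3725 - 6771\right) \left(\left(-4970 + 19\right) - 2467\right) = - 10496 \left(-4951 - 2467\right) = \left(-10496\right) \left(-7418\right) = 77859328$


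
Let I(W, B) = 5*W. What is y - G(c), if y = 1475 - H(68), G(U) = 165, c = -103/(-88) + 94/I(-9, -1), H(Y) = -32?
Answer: 1342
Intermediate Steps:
c = -3637/3960 (c = -103/(-88) + 94/((5*(-9))) = -103*(-1/88) + 94/(-45) = 103/88 + 94*(-1/45) = 103/88 - 94/45 = -3637/3960 ≈ -0.91843)
y = 1507 (y = 1475 - 1*(-32) = 1475 + 32 = 1507)
y - G(c) = 1507 - 1*165 = 1507 - 165 = 1342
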